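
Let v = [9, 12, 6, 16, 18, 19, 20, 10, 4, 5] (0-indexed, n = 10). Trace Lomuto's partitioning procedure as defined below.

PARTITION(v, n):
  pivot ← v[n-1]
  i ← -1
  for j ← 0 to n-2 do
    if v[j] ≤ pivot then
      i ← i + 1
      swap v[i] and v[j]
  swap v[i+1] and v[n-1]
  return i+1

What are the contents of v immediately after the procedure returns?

pivot=5, i=-1
j=0: 9>5, skip
j=1: 12>5, skip
j=2: 6>5, skip
j=3: 16>5, skip
j=4: 18>5, skip
j=5: 19>5, skip
j=6: 20>5, skip
j=7: 10>5, skip
j=8: 4≤5, i=0, swap(0,8) ⇒ [4, 12, 6, 16, 18, 19, 20, 10, 9, 5]
swap(1,9) ⇒ [4, 5, 6, 16, 18, 19, 20, 10, 9, 12]; return 1

[4, 5, 6, 16, 18, 19, 20, 10, 9, 12]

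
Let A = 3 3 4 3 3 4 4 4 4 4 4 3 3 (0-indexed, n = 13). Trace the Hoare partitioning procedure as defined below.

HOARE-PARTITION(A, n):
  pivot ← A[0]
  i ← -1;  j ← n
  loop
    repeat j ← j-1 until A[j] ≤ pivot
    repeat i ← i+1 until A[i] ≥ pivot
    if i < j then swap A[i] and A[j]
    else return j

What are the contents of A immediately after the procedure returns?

3 3 3 3 4 4 4 4 4 4 4 3 3

pivot=3
j stops at 12 (3), i stops at 0 (3); swap ⇒ 3 3 4 3 3 4 4 4 4 4 4 3 3
j stops at 11 (3), i stops at 1 (3); swap ⇒ 3 3 4 3 3 4 4 4 4 4 4 3 3
j stops at 4 (3), i stops at 2 (4); swap ⇒ 3 3 3 3 4 4 4 4 4 4 4 3 3
j stops at 3, i stops at 3; i≥j ⇒ return 3. A=3 3 3 3 4 4 4 4 4 4 4 3 3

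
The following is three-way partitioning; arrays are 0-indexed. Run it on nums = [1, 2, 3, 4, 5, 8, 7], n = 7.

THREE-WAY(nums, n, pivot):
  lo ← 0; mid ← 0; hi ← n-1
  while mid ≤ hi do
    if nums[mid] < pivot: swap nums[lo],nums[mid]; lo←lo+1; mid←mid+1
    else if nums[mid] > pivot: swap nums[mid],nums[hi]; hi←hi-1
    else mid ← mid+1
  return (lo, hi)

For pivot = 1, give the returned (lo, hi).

(0, 0)

pivot = 1; lo=0, mid=0, hi=6
nums[mid]=1=1: mid=1
nums[mid]=2>1: swap nums[1],nums[6]; hi=5 → [1, 7, 3, 4, 5, 8, 2]
nums[mid]=7>1: swap nums[1],nums[5]; hi=4 → [1, 8, 3, 4, 5, 7, 2]
nums[mid]=8>1: swap nums[1],nums[4]; hi=3 → [1, 5, 3, 4, 8, 7, 2]
nums[mid]=5>1: swap nums[1],nums[3]; hi=2 → [1, 4, 3, 5, 8, 7, 2]
nums[mid]=4>1: swap nums[1],nums[2]; hi=1 → [1, 3, 4, 5, 8, 7, 2]
nums[mid]=3>1: swap nums[1],nums[1]; hi=0 → [1, 3, 4, 5, 8, 7, 2]
end: lo=0, hi=0; nums = [1, 3, 4, 5, 8, 7, 2]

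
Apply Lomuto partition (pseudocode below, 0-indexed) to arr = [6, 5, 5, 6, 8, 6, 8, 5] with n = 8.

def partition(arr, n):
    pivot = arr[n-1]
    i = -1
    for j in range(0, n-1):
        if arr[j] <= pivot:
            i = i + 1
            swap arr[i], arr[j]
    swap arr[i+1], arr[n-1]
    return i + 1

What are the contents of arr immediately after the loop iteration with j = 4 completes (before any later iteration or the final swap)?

[5, 5, 6, 6, 8, 6, 8, 5]

pivot = arr[7] = 5; i = -1
j=0: arr[0]=6 > 5 → no swap
j=1: arr[1]=5 ≤ 5 → i=0, swap arr[0],arr[1] → [5, 6, 5, 6, 8, 6, 8, 5]
j=2: arr[2]=5 ≤ 5 → i=1, swap arr[1],arr[2] → [5, 5, 6, 6, 8, 6, 8, 5]
j=3: arr[3]=6 > 5 → no swap
j=4: arr[4]=8 > 5 → no swap
(after j=4) arr = [5, 5, 6, 6, 8, 6, 8, 5]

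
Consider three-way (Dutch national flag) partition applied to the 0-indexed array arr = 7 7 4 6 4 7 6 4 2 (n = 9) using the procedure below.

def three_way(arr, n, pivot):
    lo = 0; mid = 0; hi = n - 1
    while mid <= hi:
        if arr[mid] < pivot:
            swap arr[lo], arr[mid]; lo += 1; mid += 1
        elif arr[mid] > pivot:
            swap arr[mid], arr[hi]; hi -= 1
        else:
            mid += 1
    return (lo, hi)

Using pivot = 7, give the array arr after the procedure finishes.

4 6 4 6 4 2 7 7 7

pivot = 7; lo=0, mid=0, hi=8
arr[mid]=7=7: mid=1
arr[mid]=7=7: mid=2
arr[mid]=4<7: swap arr[0],arr[2]; lo=1,mid=3 → 4 7 7 6 4 7 6 4 2
arr[mid]=6<7: swap arr[1],arr[3]; lo=2,mid=4 → 4 6 7 7 4 7 6 4 2
arr[mid]=4<7: swap arr[2],arr[4]; lo=3,mid=5 → 4 6 4 7 7 7 6 4 2
arr[mid]=7=7: mid=6
arr[mid]=6<7: swap arr[3],arr[6]; lo=4,mid=7 → 4 6 4 6 7 7 7 4 2
arr[mid]=4<7: swap arr[4],arr[7]; lo=5,mid=8 → 4 6 4 6 4 7 7 7 2
arr[mid]=2<7: swap arr[5],arr[8]; lo=6,mid=9 → 4 6 4 6 4 2 7 7 7
end: lo=6, hi=8; arr = 4 6 4 6 4 2 7 7 7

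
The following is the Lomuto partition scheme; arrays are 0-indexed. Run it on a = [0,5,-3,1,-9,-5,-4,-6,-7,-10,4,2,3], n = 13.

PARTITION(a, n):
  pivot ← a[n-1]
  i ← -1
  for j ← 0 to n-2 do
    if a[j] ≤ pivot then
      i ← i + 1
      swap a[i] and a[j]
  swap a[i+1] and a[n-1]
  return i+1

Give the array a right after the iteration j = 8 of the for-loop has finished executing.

[0,-3,1,-9,-5,-4,-6,-7,5,-10,4,2,3]

pivot=3, i=-1
j=0: 0≤3, i=0, swap(0,0) ⇒ [0,5,-3,1,-9,-5,-4,-6,-7,-10,4,2,3]
j=1: 5>3, skip
j=2: -3≤3, i=1, swap(1,2) ⇒ [0,-3,5,1,-9,-5,-4,-6,-7,-10,4,2,3]
j=3: 1≤3, i=2, swap(2,3) ⇒ [0,-3,1,5,-9,-5,-4,-6,-7,-10,4,2,3]
j=4: -9≤3, i=3, swap(3,4) ⇒ [0,-3,1,-9,5,-5,-4,-6,-7,-10,4,2,3]
j=5: -5≤3, i=4, swap(4,5) ⇒ [0,-3,1,-9,-5,5,-4,-6,-7,-10,4,2,3]
j=6: -4≤3, i=5, swap(5,6) ⇒ [0,-3,1,-9,-5,-4,5,-6,-7,-10,4,2,3]
j=7: -6≤3, i=6, swap(6,7) ⇒ [0,-3,1,-9,-5,-4,-6,5,-7,-10,4,2,3]
j=8: -7≤3, i=7, swap(7,8) ⇒ [0,-3,1,-9,-5,-4,-6,-7,5,-10,4,2,3]
(after j=8) a = [0,-3,1,-9,-5,-4,-6,-7,5,-10,4,2,3]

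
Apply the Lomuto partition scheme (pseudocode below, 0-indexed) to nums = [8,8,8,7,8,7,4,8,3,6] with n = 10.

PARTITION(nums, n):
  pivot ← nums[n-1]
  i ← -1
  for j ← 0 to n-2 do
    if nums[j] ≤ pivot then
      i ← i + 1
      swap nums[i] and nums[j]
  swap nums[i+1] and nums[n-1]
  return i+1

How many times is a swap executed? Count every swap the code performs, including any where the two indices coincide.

pivot=6, i=-1
j=0: 8>6, skip
j=1: 8>6, skip
j=2: 8>6, skip
j=3: 7>6, skip
j=4: 8>6, skip
j=5: 7>6, skip
j=6: 4≤6, i=0, swap(0,6) ⇒ [4,8,8,7,8,7,8,8,3,6]
j=7: 8>6, skip
j=8: 3≤6, i=1, swap(1,8) ⇒ [4,3,8,7,8,7,8,8,8,6]
swap(2,9) ⇒ [4,3,6,7,8,7,8,8,8,8]; return 2

3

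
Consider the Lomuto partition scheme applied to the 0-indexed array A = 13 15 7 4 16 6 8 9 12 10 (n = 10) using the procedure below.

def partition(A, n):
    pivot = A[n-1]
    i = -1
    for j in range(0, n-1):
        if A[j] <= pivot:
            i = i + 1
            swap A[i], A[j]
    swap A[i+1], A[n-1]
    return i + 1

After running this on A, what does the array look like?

pivot=10, i=-1
j=0: 13>10, skip
j=1: 15>10, skip
j=2: 7≤10, i=0, swap(0,2) ⇒ 7 15 13 4 16 6 8 9 12 10
j=3: 4≤10, i=1, swap(1,3) ⇒ 7 4 13 15 16 6 8 9 12 10
j=4: 16>10, skip
j=5: 6≤10, i=2, swap(2,5) ⇒ 7 4 6 15 16 13 8 9 12 10
j=6: 8≤10, i=3, swap(3,6) ⇒ 7 4 6 8 16 13 15 9 12 10
j=7: 9≤10, i=4, swap(4,7) ⇒ 7 4 6 8 9 13 15 16 12 10
j=8: 12>10, skip
swap(5,9) ⇒ 7 4 6 8 9 10 15 16 12 13; return 5

7 4 6 8 9 10 15 16 12 13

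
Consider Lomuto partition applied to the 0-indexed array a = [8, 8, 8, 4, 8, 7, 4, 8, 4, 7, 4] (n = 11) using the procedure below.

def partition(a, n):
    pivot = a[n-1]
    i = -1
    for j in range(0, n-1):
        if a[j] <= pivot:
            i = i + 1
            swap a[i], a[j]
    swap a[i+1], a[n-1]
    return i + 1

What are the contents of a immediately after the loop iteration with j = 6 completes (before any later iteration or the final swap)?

[4, 4, 8, 8, 8, 7, 8, 8, 4, 7, 4]

pivot = a[10] = 4; i = -1
j=0: a[0]=8 > 4 → no swap
j=1: a[1]=8 > 4 → no swap
j=2: a[2]=8 > 4 → no swap
j=3: a[3]=4 ≤ 4 → i=0, swap a[0],a[3] → [4, 8, 8, 8, 8, 7, 4, 8, 4, 7, 4]
j=4: a[4]=8 > 4 → no swap
j=5: a[5]=7 > 4 → no swap
j=6: a[6]=4 ≤ 4 → i=1, swap a[1],a[6] → [4, 4, 8, 8, 8, 7, 8, 8, 4, 7, 4]
(after j=6) a = [4, 4, 8, 8, 8, 7, 8, 8, 4, 7, 4]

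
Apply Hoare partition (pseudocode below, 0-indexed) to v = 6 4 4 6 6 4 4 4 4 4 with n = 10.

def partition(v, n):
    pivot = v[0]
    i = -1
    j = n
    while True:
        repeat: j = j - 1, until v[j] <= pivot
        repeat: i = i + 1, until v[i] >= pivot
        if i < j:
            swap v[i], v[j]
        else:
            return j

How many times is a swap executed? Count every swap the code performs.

3

pivot = v[0] = 6; i = -1, j = 10
j→9 (v[9]=4≤6), i→0 (v[0]=6≥6); i<j, swap → 4 4 4 6 6 4 4 4 4 6
j→8 (v[8]=4≤6), i→3 (v[3]=6≥6); i<j, swap → 4 4 4 4 6 4 4 4 6 6
j→7 (v[7]=4≤6), i→4 (v[4]=6≥6); i<j, swap → 4 4 4 4 4 4 4 6 6 6
j→6, i→7; i≥j, return j=6. v = 4 4 4 4 4 4 4 6 6 6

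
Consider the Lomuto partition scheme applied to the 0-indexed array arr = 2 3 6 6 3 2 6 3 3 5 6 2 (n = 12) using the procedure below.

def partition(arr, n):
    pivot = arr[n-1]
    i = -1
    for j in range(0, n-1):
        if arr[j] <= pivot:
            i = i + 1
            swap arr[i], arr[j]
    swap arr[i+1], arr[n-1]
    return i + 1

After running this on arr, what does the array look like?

2 2 2 6 3 3 6 3 3 5 6 6

pivot=2, i=-1
j=0: 2≤2, i=0, swap(0,0) ⇒ 2 3 6 6 3 2 6 3 3 5 6 2
j=1: 3>2, skip
j=2: 6>2, skip
j=3: 6>2, skip
j=4: 3>2, skip
j=5: 2≤2, i=1, swap(1,5) ⇒ 2 2 6 6 3 3 6 3 3 5 6 2
j=6: 6>2, skip
j=7: 3>2, skip
j=8: 3>2, skip
j=9: 5>2, skip
j=10: 6>2, skip
swap(2,11) ⇒ 2 2 2 6 3 3 6 3 3 5 6 6; return 2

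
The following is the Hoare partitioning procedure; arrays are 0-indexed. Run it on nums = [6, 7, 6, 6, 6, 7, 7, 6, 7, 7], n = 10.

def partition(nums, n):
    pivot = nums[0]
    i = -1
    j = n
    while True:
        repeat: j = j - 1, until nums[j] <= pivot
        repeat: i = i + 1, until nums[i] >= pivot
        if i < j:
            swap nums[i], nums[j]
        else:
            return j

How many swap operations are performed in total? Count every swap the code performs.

pivot=6
j stops at 7 (6), i stops at 0 (6); swap ⇒ [6, 7, 6, 6, 6, 7, 7, 6, 7, 7]
j stops at 4 (6), i stops at 1 (7); swap ⇒ [6, 6, 6, 6, 7, 7, 7, 6, 7, 7]
j stops at 3 (6), i stops at 2 (6); swap ⇒ [6, 6, 6, 6, 7, 7, 7, 6, 7, 7]
j stops at 2, i stops at 3; i≥j ⇒ return 2. nums=[6, 6, 6, 6, 7, 7, 7, 6, 7, 7]

3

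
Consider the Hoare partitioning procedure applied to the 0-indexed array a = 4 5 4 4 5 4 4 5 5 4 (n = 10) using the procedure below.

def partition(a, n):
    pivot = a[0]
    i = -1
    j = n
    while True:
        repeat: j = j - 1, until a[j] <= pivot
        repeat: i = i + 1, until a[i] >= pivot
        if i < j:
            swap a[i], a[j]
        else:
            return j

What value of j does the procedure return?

3

pivot = a[0] = 4; i = -1, j = 10
j→9 (a[9]=4≤4), i→0 (a[0]=4≥4); i<j, swap → 4 5 4 4 5 4 4 5 5 4
j→6 (a[6]=4≤4), i→1 (a[1]=5≥4); i<j, swap → 4 4 4 4 5 4 5 5 5 4
j→5 (a[5]=4≤4), i→2 (a[2]=4≥4); i<j, swap → 4 4 4 4 5 4 5 5 5 4
j→3, i→3; i≥j, return j=3. a = 4 4 4 4 5 4 5 5 5 4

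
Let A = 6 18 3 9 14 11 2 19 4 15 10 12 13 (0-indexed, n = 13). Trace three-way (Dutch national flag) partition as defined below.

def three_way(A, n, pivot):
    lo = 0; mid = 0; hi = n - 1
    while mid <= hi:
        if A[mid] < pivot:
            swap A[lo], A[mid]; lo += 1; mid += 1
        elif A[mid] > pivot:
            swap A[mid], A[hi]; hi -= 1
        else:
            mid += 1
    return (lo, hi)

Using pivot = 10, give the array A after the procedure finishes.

6 3 9 4 2 10 19 11 15 14 12 13 18

pivot = 10; lo=0, mid=0, hi=12
A[mid]=6<10: swap A[0],A[0]; lo=1,mid=1 → 6 18 3 9 14 11 2 19 4 15 10 12 13
A[mid]=18>10: swap A[1],A[12]; hi=11 → 6 13 3 9 14 11 2 19 4 15 10 12 18
A[mid]=13>10: swap A[1],A[11]; hi=10 → 6 12 3 9 14 11 2 19 4 15 10 13 18
A[mid]=12>10: swap A[1],A[10]; hi=9 → 6 10 3 9 14 11 2 19 4 15 12 13 18
A[mid]=10=10: mid=2
A[mid]=3<10: swap A[1],A[2]; lo=2,mid=3 → 6 3 10 9 14 11 2 19 4 15 12 13 18
A[mid]=9<10: swap A[2],A[3]; lo=3,mid=4 → 6 3 9 10 14 11 2 19 4 15 12 13 18
A[mid]=14>10: swap A[4],A[9]; hi=8 → 6 3 9 10 15 11 2 19 4 14 12 13 18
A[mid]=15>10: swap A[4],A[8]; hi=7 → 6 3 9 10 4 11 2 19 15 14 12 13 18
A[mid]=4<10: swap A[3],A[4]; lo=4,mid=5 → 6 3 9 4 10 11 2 19 15 14 12 13 18
A[mid]=11>10: swap A[5],A[7]; hi=6 → 6 3 9 4 10 19 2 11 15 14 12 13 18
A[mid]=19>10: swap A[5],A[6]; hi=5 → 6 3 9 4 10 2 19 11 15 14 12 13 18
A[mid]=2<10: swap A[4],A[5]; lo=5,mid=6 → 6 3 9 4 2 10 19 11 15 14 12 13 18
end: lo=5, hi=5; A = 6 3 9 4 2 10 19 11 15 14 12 13 18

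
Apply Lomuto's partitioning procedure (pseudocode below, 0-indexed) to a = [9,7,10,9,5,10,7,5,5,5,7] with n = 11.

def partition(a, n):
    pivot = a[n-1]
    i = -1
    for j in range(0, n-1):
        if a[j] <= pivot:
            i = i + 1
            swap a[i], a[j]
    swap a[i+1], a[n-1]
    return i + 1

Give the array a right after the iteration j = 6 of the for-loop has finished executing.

[7,5,7,9,9,10,10,5,5,5,7]

pivot = a[10] = 7; i = -1
j=0: a[0]=9 > 7 → no swap
j=1: a[1]=7 ≤ 7 → i=0, swap a[0],a[1] → [7,9,10,9,5,10,7,5,5,5,7]
j=2: a[2]=10 > 7 → no swap
j=3: a[3]=9 > 7 → no swap
j=4: a[4]=5 ≤ 7 → i=1, swap a[1],a[4] → [7,5,10,9,9,10,7,5,5,5,7]
j=5: a[5]=10 > 7 → no swap
j=6: a[6]=7 ≤ 7 → i=2, swap a[2],a[6] → [7,5,7,9,9,10,10,5,5,5,7]
(after j=6) a = [7,5,7,9,9,10,10,5,5,5,7]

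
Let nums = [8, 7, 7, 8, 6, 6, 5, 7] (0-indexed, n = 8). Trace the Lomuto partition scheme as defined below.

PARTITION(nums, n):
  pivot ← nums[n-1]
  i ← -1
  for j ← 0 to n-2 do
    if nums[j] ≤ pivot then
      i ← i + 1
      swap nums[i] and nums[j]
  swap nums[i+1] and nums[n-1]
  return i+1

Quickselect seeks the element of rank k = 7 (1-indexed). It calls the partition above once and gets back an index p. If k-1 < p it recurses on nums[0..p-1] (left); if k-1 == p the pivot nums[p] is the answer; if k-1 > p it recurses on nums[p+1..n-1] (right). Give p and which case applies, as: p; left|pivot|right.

pivot = nums[7] = 7; i = -1
j=0: nums[0]=8 > 7 → no swap
j=1: nums[1]=7 ≤ 7 → i=0, swap nums[0],nums[1] → [7, 8, 7, 8, 6, 6, 5, 7]
j=2: nums[2]=7 ≤ 7 → i=1, swap nums[1],nums[2] → [7, 7, 8, 8, 6, 6, 5, 7]
j=3: nums[3]=8 > 7 → no swap
j=4: nums[4]=6 ≤ 7 → i=2, swap nums[2],nums[4] → [7, 7, 6, 8, 8, 6, 5, 7]
j=5: nums[5]=6 ≤ 7 → i=3, swap nums[3],nums[5] → [7, 7, 6, 6, 8, 8, 5, 7]
j=6: nums[6]=5 ≤ 7 → i=4, swap nums[4],nums[6] → [7, 7, 6, 6, 5, 8, 8, 7]
final swap nums[5],nums[7] → [7, 7, 6, 6, 5, 7, 8, 8]; return 5
p = 5; k-1 = 6 > 5 ⇒ right

5; right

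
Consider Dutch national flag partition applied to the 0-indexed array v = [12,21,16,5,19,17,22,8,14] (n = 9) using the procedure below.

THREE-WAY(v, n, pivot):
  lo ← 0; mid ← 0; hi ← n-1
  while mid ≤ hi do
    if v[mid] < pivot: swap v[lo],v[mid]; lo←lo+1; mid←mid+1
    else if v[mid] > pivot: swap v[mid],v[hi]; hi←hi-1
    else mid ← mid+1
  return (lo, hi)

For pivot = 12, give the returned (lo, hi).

(2, 2)

pivot = 12; lo=0, mid=0, hi=8
v[mid]=12=12: mid=1
v[mid]=21>12: swap v[1],v[8]; hi=7 → [12,14,16,5,19,17,22,8,21]
v[mid]=14>12: swap v[1],v[7]; hi=6 → [12,8,16,5,19,17,22,14,21]
v[mid]=8<12: swap v[0],v[1]; lo=1,mid=2 → [8,12,16,5,19,17,22,14,21]
v[mid]=16>12: swap v[2],v[6]; hi=5 → [8,12,22,5,19,17,16,14,21]
v[mid]=22>12: swap v[2],v[5]; hi=4 → [8,12,17,5,19,22,16,14,21]
v[mid]=17>12: swap v[2],v[4]; hi=3 → [8,12,19,5,17,22,16,14,21]
v[mid]=19>12: swap v[2],v[3]; hi=2 → [8,12,5,19,17,22,16,14,21]
v[mid]=5<12: swap v[1],v[2]; lo=2,mid=3 → [8,5,12,19,17,22,16,14,21]
end: lo=2, hi=2; v = [8,5,12,19,17,22,16,14,21]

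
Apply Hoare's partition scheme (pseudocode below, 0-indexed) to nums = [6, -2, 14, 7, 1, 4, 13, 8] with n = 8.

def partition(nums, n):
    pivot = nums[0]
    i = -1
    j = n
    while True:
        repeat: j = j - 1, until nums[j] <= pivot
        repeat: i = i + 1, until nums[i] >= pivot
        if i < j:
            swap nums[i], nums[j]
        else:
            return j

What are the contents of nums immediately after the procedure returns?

pivot = nums[0] = 6; i = -1, j = 8
j→5 (nums[5]=4≤6), i→0 (nums[0]=6≥6); i<j, swap → [4, -2, 14, 7, 1, 6, 13, 8]
j→4 (nums[4]=1≤6), i→2 (nums[2]=14≥6); i<j, swap → [4, -2, 1, 7, 14, 6, 13, 8]
j→2, i→3; i≥j, return j=2. nums = [4, -2, 1, 7, 14, 6, 13, 8]

[4, -2, 1, 7, 14, 6, 13, 8]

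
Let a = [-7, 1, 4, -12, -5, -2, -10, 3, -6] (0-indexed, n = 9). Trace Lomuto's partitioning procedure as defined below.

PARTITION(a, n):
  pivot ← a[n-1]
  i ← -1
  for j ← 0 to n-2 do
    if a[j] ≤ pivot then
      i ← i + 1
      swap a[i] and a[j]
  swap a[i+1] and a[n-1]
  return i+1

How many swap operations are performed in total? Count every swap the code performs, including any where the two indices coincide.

pivot=-6, i=-1
j=0: -7≤-6, i=0, swap(0,0) ⇒ [-7, 1, 4, -12, -5, -2, -10, 3, -6]
j=1: 1>-6, skip
j=2: 4>-6, skip
j=3: -12≤-6, i=1, swap(1,3) ⇒ [-7, -12, 4, 1, -5, -2, -10, 3, -6]
j=4: -5>-6, skip
j=5: -2>-6, skip
j=6: -10≤-6, i=2, swap(2,6) ⇒ [-7, -12, -10, 1, -5, -2, 4, 3, -6]
j=7: 3>-6, skip
swap(3,8) ⇒ [-7, -12, -10, -6, -5, -2, 4, 3, 1]; return 3

4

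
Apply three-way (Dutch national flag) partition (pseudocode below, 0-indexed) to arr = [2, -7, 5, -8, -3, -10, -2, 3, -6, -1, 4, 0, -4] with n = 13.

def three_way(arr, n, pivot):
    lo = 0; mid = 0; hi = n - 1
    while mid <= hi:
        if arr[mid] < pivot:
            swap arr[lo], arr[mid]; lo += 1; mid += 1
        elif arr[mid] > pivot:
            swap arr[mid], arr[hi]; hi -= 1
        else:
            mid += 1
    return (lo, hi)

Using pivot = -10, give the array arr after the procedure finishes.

[-10, 5, -8, -3, -7, -2, 3, -6, -1, 4, 0, -4, 2]

pivot = -10; lo=0, mid=0, hi=12
arr[mid]=2>-10: swap arr[0],arr[12]; hi=11 → [-4, -7, 5, -8, -3, -10, -2, 3, -6, -1, 4, 0, 2]
arr[mid]=-4>-10: swap arr[0],arr[11]; hi=10 → [0, -7, 5, -8, -3, -10, -2, 3, -6, -1, 4, -4, 2]
arr[mid]=0>-10: swap arr[0],arr[10]; hi=9 → [4, -7, 5, -8, -3, -10, -2, 3, -6, -1, 0, -4, 2]
arr[mid]=4>-10: swap arr[0],arr[9]; hi=8 → [-1, -7, 5, -8, -3, -10, -2, 3, -6, 4, 0, -4, 2]
arr[mid]=-1>-10: swap arr[0],arr[8]; hi=7 → [-6, -7, 5, -8, -3, -10, -2, 3, -1, 4, 0, -4, 2]
arr[mid]=-6>-10: swap arr[0],arr[7]; hi=6 → [3, -7, 5, -8, -3, -10, -2, -6, -1, 4, 0, -4, 2]
arr[mid]=3>-10: swap arr[0],arr[6]; hi=5 → [-2, -7, 5, -8, -3, -10, 3, -6, -1, 4, 0, -4, 2]
arr[mid]=-2>-10: swap arr[0],arr[5]; hi=4 → [-10, -7, 5, -8, -3, -2, 3, -6, -1, 4, 0, -4, 2]
arr[mid]=-10=-10: mid=1
arr[mid]=-7>-10: swap arr[1],arr[4]; hi=3 → [-10, -3, 5, -8, -7, -2, 3, -6, -1, 4, 0, -4, 2]
arr[mid]=-3>-10: swap arr[1],arr[3]; hi=2 → [-10, -8, 5, -3, -7, -2, 3, -6, -1, 4, 0, -4, 2]
arr[mid]=-8>-10: swap arr[1],arr[2]; hi=1 → [-10, 5, -8, -3, -7, -2, 3, -6, -1, 4, 0, -4, 2]
arr[mid]=5>-10: swap arr[1],arr[1]; hi=0 → [-10, 5, -8, -3, -7, -2, 3, -6, -1, 4, 0, -4, 2]
end: lo=0, hi=0; arr = [-10, 5, -8, -3, -7, -2, 3, -6, -1, 4, 0, -4, 2]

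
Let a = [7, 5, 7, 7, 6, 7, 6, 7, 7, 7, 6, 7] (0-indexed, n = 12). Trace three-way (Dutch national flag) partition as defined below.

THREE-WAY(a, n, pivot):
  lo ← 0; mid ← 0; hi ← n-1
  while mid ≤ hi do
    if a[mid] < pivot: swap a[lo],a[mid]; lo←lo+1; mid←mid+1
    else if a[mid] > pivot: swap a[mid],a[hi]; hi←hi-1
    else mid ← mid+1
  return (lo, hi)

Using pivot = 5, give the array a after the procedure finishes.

[5, 7, 7, 6, 7, 6, 7, 7, 7, 6, 7, 7]

lo=0 mid=0 hi=11
7>5: swap(0,11), hi=10 ⇒ [7, 5, 7, 7, 6, 7, 6, 7, 7, 7, 6, 7]
7>5: swap(0,10), hi=9 ⇒ [6, 5, 7, 7, 6, 7, 6, 7, 7, 7, 7, 7]
6>5: swap(0,9), hi=8 ⇒ [7, 5, 7, 7, 6, 7, 6, 7, 7, 6, 7, 7]
7>5: swap(0,8), hi=7 ⇒ [7, 5, 7, 7, 6, 7, 6, 7, 7, 6, 7, 7]
7>5: swap(0,7), hi=6 ⇒ [7, 5, 7, 7, 6, 7, 6, 7, 7, 6, 7, 7]
7>5: swap(0,6), hi=5 ⇒ [6, 5, 7, 7, 6, 7, 7, 7, 7, 6, 7, 7]
6>5: swap(0,5), hi=4 ⇒ [7, 5, 7, 7, 6, 6, 7, 7, 7, 6, 7, 7]
7>5: swap(0,4), hi=3 ⇒ [6, 5, 7, 7, 7, 6, 7, 7, 7, 6, 7, 7]
6>5: swap(0,3), hi=2 ⇒ [7, 5, 7, 6, 7, 6, 7, 7, 7, 6, 7, 7]
7>5: swap(0,2), hi=1 ⇒ [7, 5, 7, 6, 7, 6, 7, 7, 7, 6, 7, 7]
7>5: swap(0,1), hi=0 ⇒ [5, 7, 7, 6, 7, 6, 7, 7, 7, 6, 7, 7]
5=5: mid=1
done. lo=0 hi=0; a=[5, 7, 7, 6, 7, 6, 7, 7, 7, 6, 7, 7]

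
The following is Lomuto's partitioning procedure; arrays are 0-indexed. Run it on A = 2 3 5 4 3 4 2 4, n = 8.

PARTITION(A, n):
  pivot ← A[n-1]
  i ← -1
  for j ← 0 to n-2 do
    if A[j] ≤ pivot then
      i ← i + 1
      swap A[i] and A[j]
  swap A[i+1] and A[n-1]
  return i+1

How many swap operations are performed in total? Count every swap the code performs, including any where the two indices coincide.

pivot = A[7] = 4; i = -1
j=0: A[0]=2 ≤ 4 → i=0, swap A[0],A[0] (no change) → 2 3 5 4 3 4 2 4
j=1: A[1]=3 ≤ 4 → i=1, swap A[1],A[1] (no change) → 2 3 5 4 3 4 2 4
j=2: A[2]=5 > 4 → no swap
j=3: A[3]=4 ≤ 4 → i=2, swap A[2],A[3] → 2 3 4 5 3 4 2 4
j=4: A[4]=3 ≤ 4 → i=3, swap A[3],A[4] → 2 3 4 3 5 4 2 4
j=5: A[5]=4 ≤ 4 → i=4, swap A[4],A[5] → 2 3 4 3 4 5 2 4
j=6: A[6]=2 ≤ 4 → i=5, swap A[5],A[6] → 2 3 4 3 4 2 5 4
final swap A[6],A[7] → 2 3 4 3 4 2 4 5; return 6

7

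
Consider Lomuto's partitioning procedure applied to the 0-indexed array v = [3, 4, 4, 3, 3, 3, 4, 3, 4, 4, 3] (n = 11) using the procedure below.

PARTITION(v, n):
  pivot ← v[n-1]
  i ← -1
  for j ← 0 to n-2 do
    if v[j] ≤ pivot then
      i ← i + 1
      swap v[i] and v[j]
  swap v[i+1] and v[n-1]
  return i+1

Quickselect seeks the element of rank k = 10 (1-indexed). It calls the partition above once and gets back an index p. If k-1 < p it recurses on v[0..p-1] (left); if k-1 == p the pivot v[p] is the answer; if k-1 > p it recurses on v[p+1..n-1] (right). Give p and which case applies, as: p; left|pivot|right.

5; right

pivot = v[10] = 3; i = -1
j=0: v[0]=3 ≤ 3 → i=0, swap v[0],v[0] (no change) → [3, 4, 4, 3, 3, 3, 4, 3, 4, 4, 3]
j=1: v[1]=4 > 3 → no swap
j=2: v[2]=4 > 3 → no swap
j=3: v[3]=3 ≤ 3 → i=1, swap v[1],v[3] → [3, 3, 4, 4, 3, 3, 4, 3, 4, 4, 3]
j=4: v[4]=3 ≤ 3 → i=2, swap v[2],v[4] → [3, 3, 3, 4, 4, 3, 4, 3, 4, 4, 3]
j=5: v[5]=3 ≤ 3 → i=3, swap v[3],v[5] → [3, 3, 3, 3, 4, 4, 4, 3, 4, 4, 3]
j=6: v[6]=4 > 3 → no swap
j=7: v[7]=3 ≤ 3 → i=4, swap v[4],v[7] → [3, 3, 3, 3, 3, 4, 4, 4, 4, 4, 3]
j=8: v[8]=4 > 3 → no swap
j=9: v[9]=4 > 3 → no swap
final swap v[5],v[10] → [3, 3, 3, 3, 3, 3, 4, 4, 4, 4, 4]; return 5
p = 5; k-1 = 9 > 5 ⇒ right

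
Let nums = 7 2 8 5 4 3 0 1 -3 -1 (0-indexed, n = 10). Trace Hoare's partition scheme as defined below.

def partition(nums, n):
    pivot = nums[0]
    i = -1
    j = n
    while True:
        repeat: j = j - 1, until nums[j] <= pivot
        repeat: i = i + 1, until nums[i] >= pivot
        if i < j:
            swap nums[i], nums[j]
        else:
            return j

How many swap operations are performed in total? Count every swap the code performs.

pivot=7
j stops at 9 (-1), i stops at 0 (7); swap ⇒ -1 2 8 5 4 3 0 1 -3 7
j stops at 8 (-3), i stops at 2 (8); swap ⇒ -1 2 -3 5 4 3 0 1 8 7
j stops at 7, i stops at 8; i≥j ⇒ return 7. nums=-1 2 -3 5 4 3 0 1 8 7

2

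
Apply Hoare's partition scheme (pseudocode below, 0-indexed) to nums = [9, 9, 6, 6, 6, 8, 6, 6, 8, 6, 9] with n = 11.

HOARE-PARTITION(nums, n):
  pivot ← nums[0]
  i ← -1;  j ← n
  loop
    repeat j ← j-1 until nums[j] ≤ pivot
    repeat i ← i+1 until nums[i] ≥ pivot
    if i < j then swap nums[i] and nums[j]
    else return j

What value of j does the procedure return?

pivot=9
j stops at 10 (9), i stops at 0 (9); swap ⇒ [9, 9, 6, 6, 6, 8, 6, 6, 8, 6, 9]
j stops at 9 (6), i stops at 1 (9); swap ⇒ [9, 6, 6, 6, 6, 8, 6, 6, 8, 9, 9]
j stops at 8, i stops at 9; i≥j ⇒ return 8. nums=[9, 6, 6, 6, 6, 8, 6, 6, 8, 9, 9]

8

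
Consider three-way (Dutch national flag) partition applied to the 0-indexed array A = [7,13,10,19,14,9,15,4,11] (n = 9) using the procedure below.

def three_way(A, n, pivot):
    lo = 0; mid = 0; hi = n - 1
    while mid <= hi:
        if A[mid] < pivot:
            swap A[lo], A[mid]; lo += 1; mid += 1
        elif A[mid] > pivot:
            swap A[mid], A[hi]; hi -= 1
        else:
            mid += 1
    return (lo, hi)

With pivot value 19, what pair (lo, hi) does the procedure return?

(8, 8)

pivot = 19; lo=0, mid=0, hi=8
A[mid]=7<19: swap A[0],A[0]; lo=1,mid=1 → [7,13,10,19,14,9,15,4,11]
A[mid]=13<19: swap A[1],A[1]; lo=2,mid=2 → [7,13,10,19,14,9,15,4,11]
A[mid]=10<19: swap A[2],A[2]; lo=3,mid=3 → [7,13,10,19,14,9,15,4,11]
A[mid]=19=19: mid=4
A[mid]=14<19: swap A[3],A[4]; lo=4,mid=5 → [7,13,10,14,19,9,15,4,11]
A[mid]=9<19: swap A[4],A[5]; lo=5,mid=6 → [7,13,10,14,9,19,15,4,11]
A[mid]=15<19: swap A[5],A[6]; lo=6,mid=7 → [7,13,10,14,9,15,19,4,11]
A[mid]=4<19: swap A[6],A[7]; lo=7,mid=8 → [7,13,10,14,9,15,4,19,11]
A[mid]=11<19: swap A[7],A[8]; lo=8,mid=9 → [7,13,10,14,9,15,4,11,19]
end: lo=8, hi=8; A = [7,13,10,14,9,15,4,11,19]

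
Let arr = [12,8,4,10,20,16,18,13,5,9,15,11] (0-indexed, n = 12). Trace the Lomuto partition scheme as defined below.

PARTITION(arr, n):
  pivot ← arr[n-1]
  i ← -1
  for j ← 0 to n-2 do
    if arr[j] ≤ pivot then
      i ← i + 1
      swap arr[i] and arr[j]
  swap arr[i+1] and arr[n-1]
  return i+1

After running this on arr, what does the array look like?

pivot=11, i=-1
j=0: 12>11, skip
j=1: 8≤11, i=0, swap(0,1) ⇒ [8,12,4,10,20,16,18,13,5,9,15,11]
j=2: 4≤11, i=1, swap(1,2) ⇒ [8,4,12,10,20,16,18,13,5,9,15,11]
j=3: 10≤11, i=2, swap(2,3) ⇒ [8,4,10,12,20,16,18,13,5,9,15,11]
j=4: 20>11, skip
j=5: 16>11, skip
j=6: 18>11, skip
j=7: 13>11, skip
j=8: 5≤11, i=3, swap(3,8) ⇒ [8,4,10,5,20,16,18,13,12,9,15,11]
j=9: 9≤11, i=4, swap(4,9) ⇒ [8,4,10,5,9,16,18,13,12,20,15,11]
j=10: 15>11, skip
swap(5,11) ⇒ [8,4,10,5,9,11,18,13,12,20,15,16]; return 5

[8,4,10,5,9,11,18,13,12,20,15,16]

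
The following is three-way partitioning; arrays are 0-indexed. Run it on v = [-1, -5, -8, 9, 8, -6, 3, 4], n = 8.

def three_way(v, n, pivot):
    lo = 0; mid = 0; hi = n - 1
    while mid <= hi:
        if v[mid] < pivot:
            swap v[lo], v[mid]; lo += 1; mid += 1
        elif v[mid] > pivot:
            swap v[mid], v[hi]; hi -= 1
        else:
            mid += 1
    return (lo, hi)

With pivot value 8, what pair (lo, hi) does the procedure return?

(6, 6)

lo=0 mid=0 hi=7
-1<8: swap(0,0), lo=1 mid=1 ⇒ [-1, -5, -8, 9, 8, -6, 3, 4]
-5<8: swap(1,1), lo=2 mid=2 ⇒ [-1, -5, -8, 9, 8, -6, 3, 4]
-8<8: swap(2,2), lo=3 mid=3 ⇒ [-1, -5, -8, 9, 8, -6, 3, 4]
9>8: swap(3,7), hi=6 ⇒ [-1, -5, -8, 4, 8, -6, 3, 9]
4<8: swap(3,3), lo=4 mid=4 ⇒ [-1, -5, -8, 4, 8, -6, 3, 9]
8=8: mid=5
-6<8: swap(4,5), lo=5 mid=6 ⇒ [-1, -5, -8, 4, -6, 8, 3, 9]
3<8: swap(5,6), lo=6 mid=7 ⇒ [-1, -5, -8, 4, -6, 3, 8, 9]
done. lo=6 hi=6; v=[-1, -5, -8, 4, -6, 3, 8, 9]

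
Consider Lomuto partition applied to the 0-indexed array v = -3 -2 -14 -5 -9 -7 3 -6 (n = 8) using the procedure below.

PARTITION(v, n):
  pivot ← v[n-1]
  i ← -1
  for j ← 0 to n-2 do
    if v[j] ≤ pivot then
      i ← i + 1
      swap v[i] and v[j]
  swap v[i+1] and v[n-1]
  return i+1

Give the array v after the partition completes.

-14 -9 -7 -6 -2 -3 3 -5

pivot=-6, i=-1
j=0: -3>-6, skip
j=1: -2>-6, skip
j=2: -14≤-6, i=0, swap(0,2) ⇒ -14 -2 -3 -5 -9 -7 3 -6
j=3: -5>-6, skip
j=4: -9≤-6, i=1, swap(1,4) ⇒ -14 -9 -3 -5 -2 -7 3 -6
j=5: -7≤-6, i=2, swap(2,5) ⇒ -14 -9 -7 -5 -2 -3 3 -6
j=6: 3>-6, skip
swap(3,7) ⇒ -14 -9 -7 -6 -2 -3 3 -5; return 3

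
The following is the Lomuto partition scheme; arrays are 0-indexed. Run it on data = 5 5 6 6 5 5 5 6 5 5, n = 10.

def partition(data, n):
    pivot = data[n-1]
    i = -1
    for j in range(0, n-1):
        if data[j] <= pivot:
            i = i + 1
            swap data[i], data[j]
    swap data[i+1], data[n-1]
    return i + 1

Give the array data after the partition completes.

5 5 5 5 5 5 5 6 6 6

pivot=5, i=-1
j=0: 5≤5, i=0, swap(0,0) ⇒ 5 5 6 6 5 5 5 6 5 5
j=1: 5≤5, i=1, swap(1,1) ⇒ 5 5 6 6 5 5 5 6 5 5
j=2: 6>5, skip
j=3: 6>5, skip
j=4: 5≤5, i=2, swap(2,4) ⇒ 5 5 5 6 6 5 5 6 5 5
j=5: 5≤5, i=3, swap(3,5) ⇒ 5 5 5 5 6 6 5 6 5 5
j=6: 5≤5, i=4, swap(4,6) ⇒ 5 5 5 5 5 6 6 6 5 5
j=7: 6>5, skip
j=8: 5≤5, i=5, swap(5,8) ⇒ 5 5 5 5 5 5 6 6 6 5
swap(6,9) ⇒ 5 5 5 5 5 5 5 6 6 6; return 6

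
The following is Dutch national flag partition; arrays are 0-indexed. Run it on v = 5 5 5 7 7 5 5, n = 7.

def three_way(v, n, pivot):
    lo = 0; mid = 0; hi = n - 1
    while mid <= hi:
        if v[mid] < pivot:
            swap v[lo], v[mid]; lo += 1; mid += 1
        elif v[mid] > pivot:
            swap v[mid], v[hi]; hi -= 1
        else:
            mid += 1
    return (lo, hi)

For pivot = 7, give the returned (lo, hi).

lo=0 mid=0 hi=6
5<7: swap(0,0), lo=1 mid=1 ⇒ 5 5 5 7 7 5 5
5<7: swap(1,1), lo=2 mid=2 ⇒ 5 5 5 7 7 5 5
5<7: swap(2,2), lo=3 mid=3 ⇒ 5 5 5 7 7 5 5
7=7: mid=4
7=7: mid=5
5<7: swap(3,5), lo=4 mid=6 ⇒ 5 5 5 5 7 7 5
5<7: swap(4,6), lo=5 mid=7 ⇒ 5 5 5 5 5 7 7
done. lo=5 hi=6; v=5 5 5 5 5 7 7

(5, 6)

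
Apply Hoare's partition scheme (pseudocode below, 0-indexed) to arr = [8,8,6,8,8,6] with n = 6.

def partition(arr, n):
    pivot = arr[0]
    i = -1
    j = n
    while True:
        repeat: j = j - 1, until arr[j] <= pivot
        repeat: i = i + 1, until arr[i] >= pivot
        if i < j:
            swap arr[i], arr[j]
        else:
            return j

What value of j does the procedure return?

3

pivot = arr[0] = 8; i = -1, j = 6
j→5 (arr[5]=6≤8), i→0 (arr[0]=8≥8); i<j, swap → [6,8,6,8,8,8]
j→4 (arr[4]=8≤8), i→1 (arr[1]=8≥8); i<j, swap → [6,8,6,8,8,8]
j→3, i→3; i≥j, return j=3. arr = [6,8,6,8,8,8]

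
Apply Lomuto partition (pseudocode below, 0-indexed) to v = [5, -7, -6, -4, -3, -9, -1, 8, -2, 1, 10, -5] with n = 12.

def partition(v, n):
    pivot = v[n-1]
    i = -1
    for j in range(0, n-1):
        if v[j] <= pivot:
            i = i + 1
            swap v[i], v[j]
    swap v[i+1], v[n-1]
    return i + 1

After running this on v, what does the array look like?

pivot=-5, i=-1
j=0: 5>-5, skip
j=1: -7≤-5, i=0, swap(0,1) ⇒ [-7, 5, -6, -4, -3, -9, -1, 8, -2, 1, 10, -5]
j=2: -6≤-5, i=1, swap(1,2) ⇒ [-7, -6, 5, -4, -3, -9, -1, 8, -2, 1, 10, -5]
j=3: -4>-5, skip
j=4: -3>-5, skip
j=5: -9≤-5, i=2, swap(2,5) ⇒ [-7, -6, -9, -4, -3, 5, -1, 8, -2, 1, 10, -5]
j=6: -1>-5, skip
j=7: 8>-5, skip
j=8: -2>-5, skip
j=9: 1>-5, skip
j=10: 10>-5, skip
swap(3,11) ⇒ [-7, -6, -9, -5, -3, 5, -1, 8, -2, 1, 10, -4]; return 3

[-7, -6, -9, -5, -3, 5, -1, 8, -2, 1, 10, -4]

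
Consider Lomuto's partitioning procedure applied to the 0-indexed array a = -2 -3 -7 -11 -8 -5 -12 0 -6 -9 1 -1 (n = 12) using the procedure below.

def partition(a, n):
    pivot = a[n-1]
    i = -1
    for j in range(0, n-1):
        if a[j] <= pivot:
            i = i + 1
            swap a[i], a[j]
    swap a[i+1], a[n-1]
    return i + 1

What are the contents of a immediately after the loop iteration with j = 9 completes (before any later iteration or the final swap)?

-2 -3 -7 -11 -8 -5 -12 -6 -9 0 1 -1

pivot=-1, i=-1
j=0: -2≤-1, i=0, swap(0,0) ⇒ -2 -3 -7 -11 -8 -5 -12 0 -6 -9 1 -1
j=1: -3≤-1, i=1, swap(1,1) ⇒ -2 -3 -7 -11 -8 -5 -12 0 -6 -9 1 -1
j=2: -7≤-1, i=2, swap(2,2) ⇒ -2 -3 -7 -11 -8 -5 -12 0 -6 -9 1 -1
j=3: -11≤-1, i=3, swap(3,3) ⇒ -2 -3 -7 -11 -8 -5 -12 0 -6 -9 1 -1
j=4: -8≤-1, i=4, swap(4,4) ⇒ -2 -3 -7 -11 -8 -5 -12 0 -6 -9 1 -1
j=5: -5≤-1, i=5, swap(5,5) ⇒ -2 -3 -7 -11 -8 -5 -12 0 -6 -9 1 -1
j=6: -12≤-1, i=6, swap(6,6) ⇒ -2 -3 -7 -11 -8 -5 -12 0 -6 -9 1 -1
j=7: 0>-1, skip
j=8: -6≤-1, i=7, swap(7,8) ⇒ -2 -3 -7 -11 -8 -5 -12 -6 0 -9 1 -1
j=9: -9≤-1, i=8, swap(8,9) ⇒ -2 -3 -7 -11 -8 -5 -12 -6 -9 0 1 -1
(after j=9) a = -2 -3 -7 -11 -8 -5 -12 -6 -9 0 1 -1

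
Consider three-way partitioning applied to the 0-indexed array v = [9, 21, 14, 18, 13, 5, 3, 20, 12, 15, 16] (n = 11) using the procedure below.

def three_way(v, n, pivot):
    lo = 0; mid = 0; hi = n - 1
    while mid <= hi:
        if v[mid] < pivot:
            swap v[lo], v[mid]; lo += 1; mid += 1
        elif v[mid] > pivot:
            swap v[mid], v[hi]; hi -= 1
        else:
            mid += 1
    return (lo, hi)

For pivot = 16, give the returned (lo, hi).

(7, 7)

lo=0 mid=0 hi=10
9<16: swap(0,0), lo=1 mid=1 ⇒ [9, 21, 14, 18, 13, 5, 3, 20, 12, 15, 16]
21>16: swap(1,10), hi=9 ⇒ [9, 16, 14, 18, 13, 5, 3, 20, 12, 15, 21]
16=16: mid=2
14<16: swap(1,2), lo=2 mid=3 ⇒ [9, 14, 16, 18, 13, 5, 3, 20, 12, 15, 21]
18>16: swap(3,9), hi=8 ⇒ [9, 14, 16, 15, 13, 5, 3, 20, 12, 18, 21]
15<16: swap(2,3), lo=3 mid=4 ⇒ [9, 14, 15, 16, 13, 5, 3, 20, 12, 18, 21]
13<16: swap(3,4), lo=4 mid=5 ⇒ [9, 14, 15, 13, 16, 5, 3, 20, 12, 18, 21]
5<16: swap(4,5), lo=5 mid=6 ⇒ [9, 14, 15, 13, 5, 16, 3, 20, 12, 18, 21]
3<16: swap(5,6), lo=6 mid=7 ⇒ [9, 14, 15, 13, 5, 3, 16, 20, 12, 18, 21]
20>16: swap(7,8), hi=7 ⇒ [9, 14, 15, 13, 5, 3, 16, 12, 20, 18, 21]
12<16: swap(6,7), lo=7 mid=8 ⇒ [9, 14, 15, 13, 5, 3, 12, 16, 20, 18, 21]
done. lo=7 hi=7; v=[9, 14, 15, 13, 5, 3, 12, 16, 20, 18, 21]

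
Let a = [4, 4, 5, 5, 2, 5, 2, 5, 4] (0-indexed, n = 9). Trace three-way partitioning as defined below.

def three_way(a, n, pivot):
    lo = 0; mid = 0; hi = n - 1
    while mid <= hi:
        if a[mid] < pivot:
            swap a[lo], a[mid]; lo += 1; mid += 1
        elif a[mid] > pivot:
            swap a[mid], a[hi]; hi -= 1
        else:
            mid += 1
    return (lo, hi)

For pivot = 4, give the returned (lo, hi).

(2, 4)

pivot = 4; lo=0, mid=0, hi=8
a[mid]=4=4: mid=1
a[mid]=4=4: mid=2
a[mid]=5>4: swap a[2],a[8]; hi=7 → [4, 4, 4, 5, 2, 5, 2, 5, 5]
a[mid]=4=4: mid=3
a[mid]=5>4: swap a[3],a[7]; hi=6 → [4, 4, 4, 5, 2, 5, 2, 5, 5]
a[mid]=5>4: swap a[3],a[6]; hi=5 → [4, 4, 4, 2, 2, 5, 5, 5, 5]
a[mid]=2<4: swap a[0],a[3]; lo=1,mid=4 → [2, 4, 4, 4, 2, 5, 5, 5, 5]
a[mid]=2<4: swap a[1],a[4]; lo=2,mid=5 → [2, 2, 4, 4, 4, 5, 5, 5, 5]
a[mid]=5>4: swap a[5],a[5]; hi=4 → [2, 2, 4, 4, 4, 5, 5, 5, 5]
end: lo=2, hi=4; a = [2, 2, 4, 4, 4, 5, 5, 5, 5]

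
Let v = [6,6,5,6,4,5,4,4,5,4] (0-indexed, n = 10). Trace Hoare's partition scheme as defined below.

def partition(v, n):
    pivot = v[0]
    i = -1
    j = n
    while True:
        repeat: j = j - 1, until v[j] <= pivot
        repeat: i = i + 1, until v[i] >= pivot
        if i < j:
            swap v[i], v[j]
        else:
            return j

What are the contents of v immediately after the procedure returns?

[4,5,5,4,4,5,4,6,6,6]

pivot=6
j stops at 9 (4), i stops at 0 (6); swap ⇒ [4,6,5,6,4,5,4,4,5,6]
j stops at 8 (5), i stops at 1 (6); swap ⇒ [4,5,5,6,4,5,4,4,6,6]
j stops at 7 (4), i stops at 3 (6); swap ⇒ [4,5,5,4,4,5,4,6,6,6]
j stops at 6, i stops at 7; i≥j ⇒ return 6. v=[4,5,5,4,4,5,4,6,6,6]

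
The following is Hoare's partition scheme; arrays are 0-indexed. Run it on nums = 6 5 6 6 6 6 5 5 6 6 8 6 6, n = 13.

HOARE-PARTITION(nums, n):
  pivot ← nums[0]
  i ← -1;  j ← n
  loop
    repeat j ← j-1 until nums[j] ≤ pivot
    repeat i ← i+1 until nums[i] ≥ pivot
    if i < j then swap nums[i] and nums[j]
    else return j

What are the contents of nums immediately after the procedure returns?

6 5 6 6 6 5 5 6 6 6 8 6 6

pivot = nums[0] = 6; i = -1, j = 13
j→12 (nums[12]=6≤6), i→0 (nums[0]=6≥6); i<j, swap → 6 5 6 6 6 6 5 5 6 6 8 6 6
j→11 (nums[11]=6≤6), i→2 (nums[2]=6≥6); i<j, swap → 6 5 6 6 6 6 5 5 6 6 8 6 6
j→9 (nums[9]=6≤6), i→3 (nums[3]=6≥6); i<j, swap → 6 5 6 6 6 6 5 5 6 6 8 6 6
j→8 (nums[8]=6≤6), i→4 (nums[4]=6≥6); i<j, swap → 6 5 6 6 6 6 5 5 6 6 8 6 6
j→7 (nums[7]=5≤6), i→5 (nums[5]=6≥6); i<j, swap → 6 5 6 6 6 5 5 6 6 6 8 6 6
j→6, i→7; i≥j, return j=6. nums = 6 5 6 6 6 5 5 6 6 6 8 6 6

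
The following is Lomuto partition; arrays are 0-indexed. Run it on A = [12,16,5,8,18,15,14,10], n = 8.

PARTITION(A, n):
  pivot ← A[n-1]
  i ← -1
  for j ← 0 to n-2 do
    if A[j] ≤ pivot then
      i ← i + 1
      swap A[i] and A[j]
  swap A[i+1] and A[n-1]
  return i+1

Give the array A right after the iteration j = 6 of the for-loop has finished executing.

[5,8,12,16,18,15,14,10]

pivot=10, i=-1
j=0: 12>10, skip
j=1: 16>10, skip
j=2: 5≤10, i=0, swap(0,2) ⇒ [5,16,12,8,18,15,14,10]
j=3: 8≤10, i=1, swap(1,3) ⇒ [5,8,12,16,18,15,14,10]
j=4: 18>10, skip
j=5: 15>10, skip
j=6: 14>10, skip
(after j=6) A = [5,8,12,16,18,15,14,10]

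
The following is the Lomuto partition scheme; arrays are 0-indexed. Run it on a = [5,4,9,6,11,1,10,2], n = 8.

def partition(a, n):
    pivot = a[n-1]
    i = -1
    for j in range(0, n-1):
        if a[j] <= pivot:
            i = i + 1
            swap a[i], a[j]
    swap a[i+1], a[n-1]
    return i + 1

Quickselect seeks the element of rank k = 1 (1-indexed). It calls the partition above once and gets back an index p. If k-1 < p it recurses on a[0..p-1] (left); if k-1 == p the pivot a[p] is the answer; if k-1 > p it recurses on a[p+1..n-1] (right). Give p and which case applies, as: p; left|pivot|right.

pivot = a[7] = 2; i = -1
j=0: a[0]=5 > 2 → no swap
j=1: a[1]=4 > 2 → no swap
j=2: a[2]=9 > 2 → no swap
j=3: a[3]=6 > 2 → no swap
j=4: a[4]=11 > 2 → no swap
j=5: a[5]=1 ≤ 2 → i=0, swap a[0],a[5] → [1,4,9,6,11,5,10,2]
j=6: a[6]=10 > 2 → no swap
final swap a[1],a[7] → [1,2,9,6,11,5,10,4]; return 1
p = 1; k-1 = 0 < 1 ⇒ left

1; left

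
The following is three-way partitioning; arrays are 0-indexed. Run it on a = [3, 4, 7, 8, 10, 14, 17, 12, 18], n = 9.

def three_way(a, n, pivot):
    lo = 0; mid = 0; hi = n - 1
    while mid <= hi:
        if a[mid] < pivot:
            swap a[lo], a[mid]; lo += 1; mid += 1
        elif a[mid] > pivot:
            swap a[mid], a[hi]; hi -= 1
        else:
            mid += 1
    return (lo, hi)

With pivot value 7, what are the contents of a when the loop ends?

[3, 4, 7, 10, 14, 17, 12, 18, 8]

pivot = 7; lo=0, mid=0, hi=8
a[mid]=3<7: swap a[0],a[0]; lo=1,mid=1 → [3, 4, 7, 8, 10, 14, 17, 12, 18]
a[mid]=4<7: swap a[1],a[1]; lo=2,mid=2 → [3, 4, 7, 8, 10, 14, 17, 12, 18]
a[mid]=7=7: mid=3
a[mid]=8>7: swap a[3],a[8]; hi=7 → [3, 4, 7, 18, 10, 14, 17, 12, 8]
a[mid]=18>7: swap a[3],a[7]; hi=6 → [3, 4, 7, 12, 10, 14, 17, 18, 8]
a[mid]=12>7: swap a[3],a[6]; hi=5 → [3, 4, 7, 17, 10, 14, 12, 18, 8]
a[mid]=17>7: swap a[3],a[5]; hi=4 → [3, 4, 7, 14, 10, 17, 12, 18, 8]
a[mid]=14>7: swap a[3],a[4]; hi=3 → [3, 4, 7, 10, 14, 17, 12, 18, 8]
a[mid]=10>7: swap a[3],a[3]; hi=2 → [3, 4, 7, 10, 14, 17, 12, 18, 8]
end: lo=2, hi=2; a = [3, 4, 7, 10, 14, 17, 12, 18, 8]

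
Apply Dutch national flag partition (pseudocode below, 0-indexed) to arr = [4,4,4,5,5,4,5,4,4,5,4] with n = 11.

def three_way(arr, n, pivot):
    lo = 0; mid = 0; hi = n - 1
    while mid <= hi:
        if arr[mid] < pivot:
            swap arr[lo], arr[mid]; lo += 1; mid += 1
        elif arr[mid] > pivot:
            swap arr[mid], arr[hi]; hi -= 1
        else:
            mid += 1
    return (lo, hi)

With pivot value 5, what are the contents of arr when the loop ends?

[4,4,4,4,4,4,4,5,5,5,5]

pivot = 5; lo=0, mid=0, hi=10
arr[mid]=4<5: swap arr[0],arr[0]; lo=1,mid=1 → [4,4,4,5,5,4,5,4,4,5,4]
arr[mid]=4<5: swap arr[1],arr[1]; lo=2,mid=2 → [4,4,4,5,5,4,5,4,4,5,4]
arr[mid]=4<5: swap arr[2],arr[2]; lo=3,mid=3 → [4,4,4,5,5,4,5,4,4,5,4]
arr[mid]=5=5: mid=4
arr[mid]=5=5: mid=5
arr[mid]=4<5: swap arr[3],arr[5]; lo=4,mid=6 → [4,4,4,4,5,5,5,4,4,5,4]
arr[mid]=5=5: mid=7
arr[mid]=4<5: swap arr[4],arr[7]; lo=5,mid=8 → [4,4,4,4,4,5,5,5,4,5,4]
arr[mid]=4<5: swap arr[5],arr[8]; lo=6,mid=9 → [4,4,4,4,4,4,5,5,5,5,4]
arr[mid]=5=5: mid=10
arr[mid]=4<5: swap arr[6],arr[10]; lo=7,mid=11 → [4,4,4,4,4,4,4,5,5,5,5]
end: lo=7, hi=10; arr = [4,4,4,4,4,4,4,5,5,5,5]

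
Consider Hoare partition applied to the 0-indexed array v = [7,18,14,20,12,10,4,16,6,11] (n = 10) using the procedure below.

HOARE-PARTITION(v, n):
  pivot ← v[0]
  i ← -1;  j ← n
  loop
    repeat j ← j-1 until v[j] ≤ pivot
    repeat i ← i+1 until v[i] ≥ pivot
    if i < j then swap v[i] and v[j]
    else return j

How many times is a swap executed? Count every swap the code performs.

pivot = v[0] = 7; i = -1, j = 10
j→8 (v[8]=6≤7), i→0 (v[0]=7≥7); i<j, swap → [6,18,14,20,12,10,4,16,7,11]
j→6 (v[6]=4≤7), i→1 (v[1]=18≥7); i<j, swap → [6,4,14,20,12,10,18,16,7,11]
j→1, i→2; i≥j, return j=1. v = [6,4,14,20,12,10,18,16,7,11]

2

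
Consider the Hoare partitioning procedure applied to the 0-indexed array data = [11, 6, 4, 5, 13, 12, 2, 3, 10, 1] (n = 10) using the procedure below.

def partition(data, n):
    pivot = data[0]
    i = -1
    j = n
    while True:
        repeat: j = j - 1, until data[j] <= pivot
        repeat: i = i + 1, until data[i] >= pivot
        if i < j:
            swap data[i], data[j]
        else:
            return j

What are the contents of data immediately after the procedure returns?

[1, 6, 4, 5, 10, 3, 2, 12, 13, 11]

pivot = data[0] = 11; i = -1, j = 10
j→9 (data[9]=1≤11), i→0 (data[0]=11≥11); i<j, swap → [1, 6, 4, 5, 13, 12, 2, 3, 10, 11]
j→8 (data[8]=10≤11), i→4 (data[4]=13≥11); i<j, swap → [1, 6, 4, 5, 10, 12, 2, 3, 13, 11]
j→7 (data[7]=3≤11), i→5 (data[5]=12≥11); i<j, swap → [1, 6, 4, 5, 10, 3, 2, 12, 13, 11]
j→6, i→7; i≥j, return j=6. data = [1, 6, 4, 5, 10, 3, 2, 12, 13, 11]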